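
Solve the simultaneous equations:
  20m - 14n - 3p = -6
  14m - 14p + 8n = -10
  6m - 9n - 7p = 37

Row-reduce the augmented matrix:
R1 ← R1 / (20).
R2 ← R2 − 14·R1.
R3 ← R3 − 6·R1.
R2 ← R2 / (89/5).
R1 ← R1 + 7/10·R2.
R3 ← R3 + 24/5·R2.
R3 ← R3 / (-1657/178).
R1 ← R1 + 55/89·R3.
R2 ← R2 + 119/178·R3.
Reading off the reduced rows gives m = -3, n = -3, p = -4.

m = -3, n = -3, p = -4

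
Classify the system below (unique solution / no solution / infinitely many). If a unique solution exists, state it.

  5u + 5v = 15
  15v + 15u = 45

Row-reduce:
R1 ← R1 / (5).
R2 ← R2 − 15·R1.
Rank is 1 with 2 unknowns, leaving v free.

infinitely many solutions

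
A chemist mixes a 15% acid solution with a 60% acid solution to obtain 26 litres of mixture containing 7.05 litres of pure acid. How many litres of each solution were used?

litres of solution A: 19, litres of solution B: 7

Let a = litres of solution A, b = litres of solution B.
  a + b = 26
  (3/20)a + (3/5)b = 141/20
From equation 1: a = 26 − b.
Substitute into equation 2 and solve: b = 7.
Then a = 19.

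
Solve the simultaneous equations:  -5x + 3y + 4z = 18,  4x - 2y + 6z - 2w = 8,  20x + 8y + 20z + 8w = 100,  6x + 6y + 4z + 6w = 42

Row-reduce:
R1 ← R1 / (-5).
R2 ← R2 − 4·R1.
R3 ← R3 − 20·R1.
R4 ← R4 − 6·R1.
R2 ← R2 / (2/5).
R1 ← R1 + 3/5·R2.
R3 ← R3 − 20·R2.
R4 ← R4 − 48/5·R2.
R3 ← R3 / (-424).
R1 ← R1 − 13·R3.
R2 ← R2 − 23·R3.
R4 ← R4 + 212·R3.
Rank is 3 with 4 unknowns, leaving w free.

infinitely many solutions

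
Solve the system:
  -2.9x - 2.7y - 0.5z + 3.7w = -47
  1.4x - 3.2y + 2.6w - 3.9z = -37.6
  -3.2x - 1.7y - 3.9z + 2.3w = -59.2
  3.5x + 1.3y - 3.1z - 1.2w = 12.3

x = 6, y = 3, z = 6, w = -5

Row-reduce the augmented matrix:
R1 ← R1 / (-29/10).
R2 ← R2 − 7/5·R1.
R3 ← R3 + 16/5·R1.
R4 ← R4 − 7/2·R1.
R2 ← R2 / (-653/145).
R1 ← R1 − 27/29·R2.
R3 ← R3 − 371/290·R2.
R4 ← R4 + 284/145·R2.
R3 ← R3 / (-59093/13060).
R1 ← R1 + 893/1306·R3.
R2 ← R2 − 1201/1306·R3.
R4 ← R4 + 6211/3265·R3.
R4 ← R4 / (935767/590930).
R1 ← R1 + 17016/59093·R4.
R2 ← R2 + 64001/59093·R4.
R3 ← R3 − 7010/59093·R4.
Reading off the reduced rows gives x = 6, y = 3, z = 6, w = -5.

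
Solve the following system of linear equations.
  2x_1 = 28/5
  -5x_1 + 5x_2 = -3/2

x_1 = 14/5, x_2 = 5/2

Row-reduce the augmented matrix:
R1 ← R1 / (2).
R2 ← R2 + 5·R1.
R2 ← R2 / (5).
Reading off the reduced rows gives x_1 = 14/5, x_2 = 5/2.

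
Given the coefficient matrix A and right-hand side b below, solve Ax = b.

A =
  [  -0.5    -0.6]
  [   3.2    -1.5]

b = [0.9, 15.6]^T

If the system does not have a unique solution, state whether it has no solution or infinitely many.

Row-reduce the augmented matrix:
R1 ← R1 / (-1/2).
R2 ← R2 − 16/5·R1.
R2 ← R2 / (-267/50).
R1 ← R1 − 6/5·R2.
Reading off the reduced rows gives x_1 = 3, x_2 = -4.

x_1 = 3, x_2 = -4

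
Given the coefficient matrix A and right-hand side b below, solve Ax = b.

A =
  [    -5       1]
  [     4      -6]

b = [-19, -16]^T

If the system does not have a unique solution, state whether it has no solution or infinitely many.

x_1 = 5, x_2 = 6

Row-reduce the augmented matrix:
R1 ← R1 / (-5).
R2 ← R2 − 4·R1.
R2 ← R2 / (-26/5).
R1 ← R1 + 1/5·R2.
Reading off the reduced rows gives x_1 = 5, x_2 = 6.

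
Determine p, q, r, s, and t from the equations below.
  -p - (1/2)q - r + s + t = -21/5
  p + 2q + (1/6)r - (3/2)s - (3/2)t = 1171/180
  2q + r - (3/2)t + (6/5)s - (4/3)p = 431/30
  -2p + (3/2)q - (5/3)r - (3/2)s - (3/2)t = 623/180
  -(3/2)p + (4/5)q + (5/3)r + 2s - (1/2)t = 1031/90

Row-reduce the augmented matrix:
R1 ← R1 / (-1).
R2 ← R2 − 1·R1.
R3 ← R3 + 4/3·R1.
R4 ← R4 + 2·R1.
R5 ← R5 + 3/2·R1.
R2 ← R2 / (3/2).
R1 ← R1 − 1/2·R2.
R3 ← R3 − 8/3·R2.
R4 ← R4 − 5/2·R2.
R5 ← R5 − 31/20·R2.
R3 ← R3 / (103/27).
R1 ← R1 − 23/18·R3.
R2 ← R2 + 5/9·R3.
R4 ← R4 − 31/18·R3.
R5 ← R5 − 145/36·R3.
R4 ← R4 / (-1549/515).
R1 ← R1 + 1119/1030·R4.
R2 ← R2 + 23/103·R4.
R3 ← R3 − 102/515·R4.
R5 ← R5 − 451/2060·R4.
R5 ← R5 / (54457/123920).
R1 ← R1 − 5751/12392·R5.
R2 ← R2 + 2997/6196·R5.
R3 ← R3 + 972/1549·R5.
R4 ← R4 − 3685/6196·R5.
Reading off the reduced rows gives p = -4/5, q = 7/3, r = 7/3, s = 3/2, t = -3.

p = -4/5, q = 7/3, r = 7/3, s = 3/2, t = -3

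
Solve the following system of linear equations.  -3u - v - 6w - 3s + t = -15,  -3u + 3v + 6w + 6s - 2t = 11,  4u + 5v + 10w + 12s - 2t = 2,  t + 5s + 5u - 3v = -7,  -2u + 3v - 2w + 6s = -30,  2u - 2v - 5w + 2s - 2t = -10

Row-reduce:
R1 ← R1 / (-3).
R2 ← R2 + 3·R1.
R3 ← R3 − 4·R1.
R4 ← R4 − 5·R1.
R5 ← R5 + 2·R1.
R6 ← R6 − 2·R1.
R2 ← R2 / (4).
R1 ← R1 − 1/3·R2.
R3 ← R3 − 11/3·R2.
R4 ← R4 + 14/3·R2.
R5 ← R5 − 11/3·R2.
R6 ← R6 + 8/3·R2.
R3 ← R3 / (-9).
R1 ← R1 − 1·R3.
R2 ← R2 − 3·R3.
R4 ← R4 − 4·R3.
R5 ← R5 + 9·R3.
R6 ← R6 + 1·R3.
R4 ← R4 / (187/18).
R1 ← R1 − 2/9·R4.
R2 ← R2 − 13/6·R4.
R3 ← R3 − 1/36·R4.
R6 ← R6 − 217/36·R4.
Swap R5 and R6.
R5 ← R5 / (-2030/561).
R1 ← R1 − 82/561·R5.
R2 ← R2 + 14/187·R5.
R3 ← R3 + 130/561·R5.
R4 ← R4 − 5/561·R5.
Row 6 reduces to 0 = -2, a contradiction. The system is inconsistent.

no solution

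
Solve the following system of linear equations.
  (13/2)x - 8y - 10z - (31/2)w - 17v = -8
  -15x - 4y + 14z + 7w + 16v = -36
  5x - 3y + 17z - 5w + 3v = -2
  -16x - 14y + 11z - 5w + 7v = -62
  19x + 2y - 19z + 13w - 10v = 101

infinitely many solutions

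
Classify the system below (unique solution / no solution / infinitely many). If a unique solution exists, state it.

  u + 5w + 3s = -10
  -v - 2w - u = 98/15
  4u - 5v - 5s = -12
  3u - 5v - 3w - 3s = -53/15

Row-reduce the augmented matrix:
R2 ← R2 + 1·R1.
R3 ← R3 − 4·R1.
R4 ← R4 − 3·R1.
R2 ← R2 / (-1).
R3 ← R3 + 5·R2.
R4 ← R4 + 5·R2.
R3 ← R3 / (-35).
R1 ← R1 − 5·R3.
R2 ← R2 + 3·R3.
R4 ← R4 + 33·R3.
R4 ← R4 / (111/35).
R1 ← R1 + 11/7·R4.
R2 ← R2 + 9/35·R4.
R3 ← R3 − 32/35·R4.
Reading off the reduced rows gives u = -3, v = -1/3, w = -8/5, s = 1/3.

u = -3, v = -1/3, w = -8/5, s = 1/3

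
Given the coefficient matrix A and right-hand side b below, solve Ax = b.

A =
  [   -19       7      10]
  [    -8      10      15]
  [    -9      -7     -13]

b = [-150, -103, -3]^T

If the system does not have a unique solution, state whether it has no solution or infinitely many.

Row-reduce the augmented matrix:
R1 ← R1 / (-19).
R2 ← R2 + 8·R1.
R3 ← R3 + 9·R1.
R2 ← R2 / (134/19).
R1 ← R1 + 7/19·R2.
R3 ← R3 + 196/19·R2.
R3 ← R3 / (-131/67).
R1 ← R1 − 5/134·R3.
R2 ← R2 − 205/134·R3.
Reading off the reduced rows gives x_1 = 6, x_2 = 2, x_3 = -5.

x_1 = 6, x_2 = 2, x_3 = -5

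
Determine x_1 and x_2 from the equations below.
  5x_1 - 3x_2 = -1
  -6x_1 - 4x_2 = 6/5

Row-reduce the augmented matrix:
R1 ← R1 / (5).
R2 ← R2 + 6·R1.
R2 ← R2 / (-38/5).
R1 ← R1 + 3/5·R2.
Reading off the reduced rows gives x_1 = -1/5, x_2 = 0.

x_1 = -1/5, x_2 = 0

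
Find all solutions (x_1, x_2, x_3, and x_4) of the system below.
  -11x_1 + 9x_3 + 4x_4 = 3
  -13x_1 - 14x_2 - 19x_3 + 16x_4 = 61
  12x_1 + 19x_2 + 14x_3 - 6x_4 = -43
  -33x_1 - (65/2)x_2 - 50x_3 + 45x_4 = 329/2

no solution

Row-reduce:
R1 ← R1 / (-11).
R2 ← R2 + 13·R1.
R3 ← R3 − 12·R1.
R4 ← R4 + 33·R1.
R2 ← R2 / (-14).
R3 ← R3 − 19·R2.
R4 ← R4 + 65/2·R2.
R3 ← R3 / (-1263/77).
R1 ← R1 + 9/11·R3.
R2 ← R2 − 163/77·R3.
R4 ← R4 + 1263/154·R3.
Row 4 reduces to 0 = 3, a contradiction. The system is inconsistent.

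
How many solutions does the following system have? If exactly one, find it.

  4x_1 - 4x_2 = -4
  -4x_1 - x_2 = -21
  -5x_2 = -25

Row-reduce the augmented matrix:
R1 ← R1 / (4).
R2 ← R2 + 4·R1.
R2 ← R2 / (-5).
R1 ← R1 + 1·R2.
R3 ← R3 + 5·R2.
R3 reduces to 0 = 0, so the extra equation is consistent.
Reading off the reduced rows gives x_1 = 4, x_2 = 5.

x_1 = 4, x_2 = 5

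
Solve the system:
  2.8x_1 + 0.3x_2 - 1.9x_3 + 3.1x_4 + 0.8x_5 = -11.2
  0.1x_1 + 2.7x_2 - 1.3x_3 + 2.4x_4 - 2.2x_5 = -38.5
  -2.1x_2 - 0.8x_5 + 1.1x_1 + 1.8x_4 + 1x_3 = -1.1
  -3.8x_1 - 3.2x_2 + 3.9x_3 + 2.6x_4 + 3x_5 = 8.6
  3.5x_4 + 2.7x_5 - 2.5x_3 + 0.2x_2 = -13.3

x_1 = 3, x_2 = -4, x_3 = 2, x_4 = -6, x_5 = 5

Row-reduce the augmented matrix:
R1 ← R1 / (14/5).
R2 ← R2 − 1/10·R1.
R3 ← R3 − 11/10·R1.
R4 ← R4 + 19/5·R1.
R2 ← R2 / (753/280).
R1 ← R1 − 3/28·R2.
R3 ← R3 + 621/280·R2.
R4 ← R4 + 391/140·R2.
R5 ← R5 − 1/5·R2.
R3 ← R3 / (1833/2510).
R1 ← R1 + 158/251·R3.
R2 ← R2 + 115/251·R3.
R4 ← R4 − 21/502·R3.
R5 ← R5 + 1209/502·R3.
R4 ← R4 / (16576/1833).
R1 ← R1 − 5765/1833·R4.
R2 ← R2 − 1467/611·R4.
R3 ← R3 − 6200/1833·R4.
R5 ← R5 − 16181/1410·R4.
R5 ← R5 / (-966863/103600).
R1 ← R1 + 5895/2072·R5.
R2 ← R2 + 33111/10360·R5.
R3 ← R3 + 1235/259·R5.
R4 ← R4 − 2223/10360·R5.
Reading off the reduced rows gives x_1 = 3, x_2 = -4, x_3 = 2, x_4 = -6, x_5 = 5.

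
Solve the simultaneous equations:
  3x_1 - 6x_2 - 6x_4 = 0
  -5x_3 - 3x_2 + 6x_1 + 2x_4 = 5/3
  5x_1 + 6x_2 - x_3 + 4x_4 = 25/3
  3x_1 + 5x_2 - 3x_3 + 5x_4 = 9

x_1 = 0, x_2 = 8/3, x_3 = -3, x_4 = -8/3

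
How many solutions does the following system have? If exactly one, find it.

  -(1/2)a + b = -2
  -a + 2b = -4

infinitely many solutions

Row-reduce:
R1 ← R1 / (-1/2).
R2 ← R2 + 1·R1.
Rank is 1 with 2 unknowns, leaving b free.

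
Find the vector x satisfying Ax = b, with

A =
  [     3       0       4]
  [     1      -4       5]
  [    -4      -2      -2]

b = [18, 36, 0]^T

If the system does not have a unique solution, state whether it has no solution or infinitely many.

x_1 = -2, x_2 = -2, x_3 = 6

Row-reduce the augmented matrix:
R1 ← R1 / (3).
R2 ← R2 − 1·R1.
R3 ← R3 + 4·R1.
R2 ← R2 / (-4).
R3 ← R3 + 2·R2.
R3 ← R3 / (3/2).
R1 ← R1 − 4/3·R3.
R2 ← R2 + 11/12·R3.
Reading off the reduced rows gives x_1 = -2, x_2 = -2, x_3 = 6.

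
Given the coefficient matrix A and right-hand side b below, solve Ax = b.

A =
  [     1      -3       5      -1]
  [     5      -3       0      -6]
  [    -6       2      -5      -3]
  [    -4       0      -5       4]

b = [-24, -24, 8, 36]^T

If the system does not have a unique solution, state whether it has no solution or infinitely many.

Row-reduce the augmented matrix:
R2 ← R2 − 5·R1.
R3 ← R3 + 6·R1.
R4 ← R4 + 4·R1.
R2 ← R2 / (12).
R1 ← R1 + 3·R2.
R3 ← R3 + 16·R2.
R4 ← R4 + 12·R2.
R3 ← R3 / (-25/3).
R1 ← R1 + 5/4·R3.
R2 ← R2 + 25/12·R3.
R4 ← R4 + 10·R3.
R4 ← R4 / (57/5).
R1 ← R1 − 3/10·R4.
R2 ← R2 − 5/2·R4.
R3 ← R3 − 31/25·R4.
Reading off the reduced rows gives x_1 = 0, x_2 = 0, x_3 = -4, x_4 = 4.

x_1 = 0, x_2 = 0, x_3 = -4, x_4 = 4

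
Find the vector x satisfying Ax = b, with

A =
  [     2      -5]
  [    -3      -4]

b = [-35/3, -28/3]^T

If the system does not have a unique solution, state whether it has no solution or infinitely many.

Row-reduce the augmented matrix:
R1 ← R1 / (2).
R2 ← R2 + 3·R1.
R2 ← R2 / (-23/2).
R1 ← R1 + 5/2·R2.
Reading off the reduced rows gives x_1 = 0, x_2 = 7/3.

x_1 = 0, x_2 = 7/3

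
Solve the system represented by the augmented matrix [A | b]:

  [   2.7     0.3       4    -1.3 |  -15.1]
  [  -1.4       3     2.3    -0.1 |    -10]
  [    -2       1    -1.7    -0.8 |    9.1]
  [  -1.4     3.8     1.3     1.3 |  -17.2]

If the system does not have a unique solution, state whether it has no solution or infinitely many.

Row-reduce the augmented matrix:
R1 ← R1 / (27/10).
R2 ← R2 + 7/5·R1.
R3 ← R3 + 2·R1.
R4 ← R4 + 7/5·R1.
R2 ← R2 / (142/45).
R1 ← R1 − 1/9·R2.
R3 ← R3 − 11/9·R2.
R4 ← R4 − 178/45·R2.
R3 ← R3 / (-1837/4260).
R1 ← R1 − 377/284·R3.
R2 ← R2 − 1181/852·R3.
R4 ← R4 + 2246/1065·R3.
R4 ← R4 / (80386/9185).
R1 ← R1 + 18217/3674·R4.
R2 ← R2 + 18181/3674·R4.
R3 ← R3 − 6233/1837·R4.
Reading off the reduced rows gives x_1 = -5, x_2 = -5, x_3 = -1, x_4 = -3.

x_1 = -5, x_2 = -5, x_3 = -1, x_4 = -3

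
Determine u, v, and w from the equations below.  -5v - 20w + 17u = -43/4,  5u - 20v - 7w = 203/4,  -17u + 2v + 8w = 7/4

u = 1/4, v = -3, w = 3/2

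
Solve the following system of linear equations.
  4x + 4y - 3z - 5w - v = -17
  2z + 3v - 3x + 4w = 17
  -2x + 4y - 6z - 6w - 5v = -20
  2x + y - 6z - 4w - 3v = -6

infinitely many solutions

Row-reduce:
R1 ← R1 / (4).
R2 ← R2 + 3·R1.
R3 ← R3 + 2·R1.
R4 ← R4 − 2·R1.
R2 ← R2 / (3).
R1 ← R1 − 1·R2.
R3 ← R3 − 6·R2.
R4 ← R4 + 1·R2.
R3 ← R3 / (-7).
R1 ← R1 + 2/3·R3.
R2 ← R2 + 1/12·R3.
R4 ← R4 + 55/12·R3.
R4 ← R4 / (94/21).
R1 ← R1 + 10/21·R4.
R2 ← R2 − 4/21·R4.
R3 ← R3 − 9/7·R4.
Rank is 4 with 5 unknowns, leaving v free.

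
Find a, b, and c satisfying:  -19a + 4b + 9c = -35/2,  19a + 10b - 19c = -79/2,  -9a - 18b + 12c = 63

a = 1, b = -3, c = 3/2

Row-reduce the augmented matrix:
R1 ← R1 / (-19).
R2 ← R2 − 19·R1.
R3 ← R3 + 9·R1.
R2 ← R2 / (14).
R1 ← R1 + 4/19·R2.
R3 ← R3 + 378/19·R2.
R3 ← R3 / (-123/19).
R1 ← R1 + 83/133·R3.
R2 ← R2 + 5/7·R3.
Reading off the reduced rows gives a = 1, b = -3, c = 3/2.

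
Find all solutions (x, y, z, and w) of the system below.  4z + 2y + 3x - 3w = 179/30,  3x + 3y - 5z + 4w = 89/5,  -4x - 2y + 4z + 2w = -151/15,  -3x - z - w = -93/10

x = 13/5, y = 4/3, z = 0, w = 3/2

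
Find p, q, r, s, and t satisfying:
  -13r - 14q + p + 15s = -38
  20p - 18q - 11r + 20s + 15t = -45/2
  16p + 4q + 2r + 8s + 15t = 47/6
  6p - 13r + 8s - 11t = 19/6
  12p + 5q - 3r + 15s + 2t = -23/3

Row-reduce the augmented matrix:
R2 ← R2 − 20·R1.
R3 ← R3 − 16·R1.
R4 ← R4 − 6·R1.
R5 ← R5 − 12·R1.
R2 ← R2 / (262).
R1 ← R1 + 14·R2.
R3 ← R3 − 228·R2.
R4 ← R4 − 84·R2.
R5 ← R5 − 173·R2.
R3 ← R3 / (-876/131).
R1 ← R1 − 40/131·R3.
R2 ← R2 − 249/262·R3.
R4 ← R4 + 1943/131·R3.
R5 ← R5 + 2991/262·R3.
R4 ← R4 / (-3964/219).
R1 ← R1 − 125/219·R4.
R2 ← R2 − 43/73·R4.
R3 ← R3 + 382/219·R4.
R5 ← R5 + 2/73·R4.
R5 ← R5 / (-22193/1982).
R1 ← R1 − 4055/15856·R5.
R2 ← R2 + 5091/15856·R5.
R3 ← R3 − 13069/7928·R5.
R4 ← R4 − 17631/15856·R5.
Reading off the reduced rows gives p = 2, q = 2/3, r = -1/3, s = -7/3, t = -1/2.

p = 2, q = 2/3, r = -1/3, s = -7/3, t = -1/2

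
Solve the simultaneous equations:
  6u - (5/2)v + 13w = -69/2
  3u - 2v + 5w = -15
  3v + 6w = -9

infinitely many solutions

Row-reduce:
R1 ← R1 / (6).
R2 ← R2 − 3·R1.
R2 ← R2 / (-3/4).
R1 ← R1 + 5/12·R2.
R3 ← R3 − 3·R2.
Rank is 2 with 3 unknowns, leaving w free.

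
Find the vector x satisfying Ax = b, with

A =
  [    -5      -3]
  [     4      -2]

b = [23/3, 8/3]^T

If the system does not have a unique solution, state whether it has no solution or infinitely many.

Row-reduce the augmented matrix:
R1 ← R1 / (-5).
R2 ← R2 − 4·R1.
R2 ← R2 / (-22/5).
R1 ← R1 − 3/5·R2.
Reading off the reduced rows gives x_1 = -1/3, x_2 = -2.

x_1 = -1/3, x_2 = -2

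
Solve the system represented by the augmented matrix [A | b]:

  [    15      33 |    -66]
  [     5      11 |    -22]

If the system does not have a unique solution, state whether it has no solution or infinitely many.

Row-reduce:
R1 ← R1 / (15).
R2 ← R2 − 5·R1.
Rank is 1 with 2 unknowns, leaving x_2 free.

infinitely many solutions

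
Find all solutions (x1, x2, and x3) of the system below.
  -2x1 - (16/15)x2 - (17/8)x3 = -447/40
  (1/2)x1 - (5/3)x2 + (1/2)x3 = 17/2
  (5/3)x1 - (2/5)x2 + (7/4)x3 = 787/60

infinitely many solutions

Row-reduce:
R1 ← R1 / (-2).
R2 ← R2 − 1/2·R1.
R3 ← R3 − 5/3·R1.
R2 ← R2 / (-29/15).
R1 ← R1 − 8/15·R2.
R3 ← R3 + 58/45·R2.
Rank is 2 with 3 unknowns, leaving x3 free.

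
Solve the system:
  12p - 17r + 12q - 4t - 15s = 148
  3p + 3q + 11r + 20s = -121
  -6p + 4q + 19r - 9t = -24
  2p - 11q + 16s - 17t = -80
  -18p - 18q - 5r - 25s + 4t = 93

no solution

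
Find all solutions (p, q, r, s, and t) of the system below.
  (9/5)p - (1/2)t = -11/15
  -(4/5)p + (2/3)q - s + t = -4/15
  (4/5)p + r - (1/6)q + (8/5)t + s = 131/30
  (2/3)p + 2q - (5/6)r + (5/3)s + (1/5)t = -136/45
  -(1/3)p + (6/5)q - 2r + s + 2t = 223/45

Row-reduce the augmented matrix:
R1 ← R1 / (9/5).
R2 ← R2 + 4/5·R1.
R3 ← R3 − 4/5·R1.
R4 ← R4 − 2/3·R1.
R5 ← R5 + 1/3·R1.
R2 ← R2 / (2/3).
R3 ← R3 + 1/6·R2.
R4 ← R4 − 2·R2.
R5 ← R5 − 6/5·R2.
R4 ← R4 + 5/6·R3.
R5 ← R5 + 2·R3.
R4 ← R4 / (127/24).
R2 ← R2 + 3/2·R4.
R3 ← R3 − 3/4·R4.
R5 ← R5 − 43/10·R4.
R5 ← R5 / (815791/171450).
R1 ← R1 + 5/18·R5.
R2 ← R2 − 2078/1905·R5.
R3 ← R3 − 3914/1905·R5.
R4 ← R4 + 289/5715·R5.
Reading off the reduced rows gives p = 1/3, q = -3, r = -4/3, s = 2/3, t = 8/3.

p = 1/3, q = -3, r = -4/3, s = 2/3, t = 8/3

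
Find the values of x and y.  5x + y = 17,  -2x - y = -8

x = 3, y = 2

Row-reduce the augmented matrix:
R1 ← R1 / (5).
R2 ← R2 + 2·R1.
R2 ← R2 / (-3/5).
R1 ← R1 − 1/5·R2.
Reading off the reduced rows gives x = 3, y = 2.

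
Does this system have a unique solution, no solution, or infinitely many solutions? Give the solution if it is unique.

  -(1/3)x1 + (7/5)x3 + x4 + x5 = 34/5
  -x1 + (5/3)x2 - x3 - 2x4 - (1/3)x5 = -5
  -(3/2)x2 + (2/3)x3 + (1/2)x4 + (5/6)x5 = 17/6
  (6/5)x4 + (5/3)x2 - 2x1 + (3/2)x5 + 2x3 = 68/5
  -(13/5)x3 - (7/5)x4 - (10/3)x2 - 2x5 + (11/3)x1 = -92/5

no solution

Row-reduce:
R1 ← R1 / (-1/3).
R2 ← R2 + 1·R1.
R4 ← R4 + 2·R1.
R5 ← R5 − 11/3·R1.
R2 ← R2 / (5/3).
R3 ← R3 + 3/2·R2.
R4 ← R4 − 5/3·R2.
R5 ← R5 + 10/3·R2.
R3 ← R3 / (-301/75).
R1 ← R1 + 21/5·R3.
R2 ← R2 + 78/25·R3.
R4 ← R4 + 6/5·R3.
R5 ← R5 − 12/5·R3.
R4 ← R4 / (2101/1505).
R1 ← R1 − 51/43·R4.
R2 ← R2 − 33/301·R4.
R3 ← R3 − 300/301·R4.
R5 ← R5 + 4202/1505·R4.
Row 5 reduces to 0 = 2, a contradiction. The system is inconsistent.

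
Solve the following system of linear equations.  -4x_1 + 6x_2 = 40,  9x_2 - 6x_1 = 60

infinitely many solutions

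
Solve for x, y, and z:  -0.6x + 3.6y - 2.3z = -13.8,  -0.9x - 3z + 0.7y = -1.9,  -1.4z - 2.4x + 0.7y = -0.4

x = -1, y = -4, z = 0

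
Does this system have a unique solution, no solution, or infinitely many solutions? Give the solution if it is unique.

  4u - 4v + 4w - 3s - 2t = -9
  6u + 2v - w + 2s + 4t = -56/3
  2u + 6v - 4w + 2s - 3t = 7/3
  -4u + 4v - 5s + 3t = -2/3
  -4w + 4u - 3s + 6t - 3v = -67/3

Row-reduce the augmented matrix:
R1 ← R1 / (4).
R2 ← R2 − 6·R1.
R3 ← R3 − 2·R1.
R4 ← R4 + 4·R1.
R5 ← R5 − 4·R1.
R2 ← R2 / (8).
R1 ← R1 + 1·R2.
R3 ← R3 − 8·R2.
R5 ← R5 − 1·R2.
R1 ← R1 − 1/8·R3.
R2 ← R2 + 7/8·R3.
R4 ← R4 − 4·R3.
R5 ← R5 + 57/8·R3.
R4 ← R4 / (4).
R1 ← R1 − 7/16·R4.
R2 ← R2 + 29/16·R4.
R3 ← R3 + 3·R4.
R5 ← R5 + 355/16·R4.
R5 ← R5 / (9487/64).
R1 ← R1 + 163/64·R5.
R2 ← R2 − 625/64·R5.
R3 ← R3 − 75/4·R5.
R4 ← R4 − 37/4·R5.
Reading off the reduced rows gives u = -7/3, v = 0, w = 0, s = 1, t = -5/3.

u = -7/3, v = 0, w = 0, s = 1, t = -5/3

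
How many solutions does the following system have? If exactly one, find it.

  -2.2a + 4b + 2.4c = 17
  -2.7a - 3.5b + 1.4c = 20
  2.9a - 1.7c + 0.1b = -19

a = -3, b = -1, c = 6

Row-reduce the augmented matrix:
R1 ← R1 / (-11/5).
R2 ← R2 + 27/10·R1.
R3 ← R3 − 29/10·R1.
R2 ← R2 / (-185/22).
R1 ← R1 + 20/11·R2.
R3 ← R3 − 591/110·R2.
R3 ← R3 / (881/1850).
R1 ← R1 + 28/37·R3.
R2 ← R2 − 34/185·R3.
Reading off the reduced rows gives a = -3, b = -1, c = 6.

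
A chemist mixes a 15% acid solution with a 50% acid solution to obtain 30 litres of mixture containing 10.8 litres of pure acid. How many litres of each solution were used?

Let a = litres of solution A, b = litres of solution B.
  a + b = 30
  (3/20)a + (1/2)b = 54/5
From equation 1: a = 30 − b.
Substitute into equation 2 and solve: b = 18.
Then a = 12.

litres of solution A: 12, litres of solution B: 18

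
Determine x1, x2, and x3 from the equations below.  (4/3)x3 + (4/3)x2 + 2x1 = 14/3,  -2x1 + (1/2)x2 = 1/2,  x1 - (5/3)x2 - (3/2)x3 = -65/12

x1 = 0, x2 = 1, x3 = 5/2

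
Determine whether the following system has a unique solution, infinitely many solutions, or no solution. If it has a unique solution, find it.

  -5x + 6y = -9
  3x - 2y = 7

Row-reduce the augmented matrix:
R1 ← R1 / (-5).
R2 ← R2 − 3·R1.
R2 ← R2 / (8/5).
R1 ← R1 + 6/5·R2.
Reading off the reduced rows gives x = 3, y = 1.

x = 3, y = 1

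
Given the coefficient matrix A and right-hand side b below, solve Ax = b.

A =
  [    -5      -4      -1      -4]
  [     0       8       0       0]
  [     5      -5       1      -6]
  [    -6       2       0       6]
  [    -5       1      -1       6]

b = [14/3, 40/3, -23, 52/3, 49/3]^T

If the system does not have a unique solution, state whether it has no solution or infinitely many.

x_1 = -2, x_2 = 5/3, x_3 = -8/3, x_4 = 1/3

Row-reduce the augmented matrix:
R1 ← R1 / (-5).
R3 ← R3 − 5·R1.
R4 ← R4 + 6·R1.
R5 ← R5 + 5·R1.
R2 ← R2 / (8).
R1 ← R1 − 4/5·R2.
R3 ← R3 + 9·R2.
R4 ← R4 − 34/5·R2.
R5 ← R5 − 5·R2.
Swap R3 and R4.
R3 ← R3 / (6/5).
R1 ← R1 − 1/5·R3.
R4 ← R4 / (-10).
R1 ← R1 + 1·R4.
R3 ← R3 − 9·R4.
R5 ← R5 − 10·R4.
R5 reduces to 0 = 0, so the extra equation is consistent.
Reading off the reduced rows gives x_1 = -2, x_2 = 5/3, x_3 = -8/3, x_4 = 1/3.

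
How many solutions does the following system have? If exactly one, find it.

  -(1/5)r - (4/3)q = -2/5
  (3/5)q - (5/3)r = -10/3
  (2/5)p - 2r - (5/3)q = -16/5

Row-reduce the augmented matrix:
Swap R1 and R3.
R1 ← R1 / (2/5).
R2 ← R2 / (3/5).
R1 ← R1 + 25/6·R2.
R3 ← R3 + 4/3·R2.
R3 ← R3 / (-527/135).
R1 ← R1 + 895/54·R3.
R2 ← R2 + 25/9·R3.
Reading off the reduced rows gives p = 2, q = 0, r = 2.

p = 2, q = 0, r = 2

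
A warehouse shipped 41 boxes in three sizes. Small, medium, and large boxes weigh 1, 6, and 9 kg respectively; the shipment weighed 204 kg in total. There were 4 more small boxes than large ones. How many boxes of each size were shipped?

Let s = small boxes, m = medium boxes, l = large boxes.
  s + m + l = 41
  s + 6m + 9l = 204
  s - l = 4
Row-reduce the augmented matrix:
R2 ← R2 − 1·R1.
R3 ← R3 − 1·R1.
R2 ← R2 / (5).
R1 ← R1 − 1·R2.
R3 ← R3 + 1·R2.
R3 ← R3 / (-2/5).
R1 ← R1 + 3/5·R3.
R2 ← R2 − 8/5·R3.
Reading off the reduced rows gives s = 15, m = 15, l = 11.

small boxes: 15, medium boxes: 15, large boxes: 11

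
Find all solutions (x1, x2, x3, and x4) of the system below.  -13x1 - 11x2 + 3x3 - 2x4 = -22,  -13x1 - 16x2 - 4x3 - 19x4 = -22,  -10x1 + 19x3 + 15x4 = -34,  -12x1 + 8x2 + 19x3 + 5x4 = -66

Row-reduce the augmented matrix:
R1 ← R1 / (-13).
R2 ← R2 + 13·R1.
R3 ← R3 + 10·R1.
R4 ← R4 + 12·R1.
R2 ← R2 / (-5).
R1 ← R1 − 11/13·R2.
R3 ← R3 − 110/13·R2.
R4 ← R4 − 236/13·R2.
R3 ← R3 / (63/13).
R1 ← R1 + 92/65·R3.
R2 ← R2 − 7/5·R3.
R4 ← R4 + 597/65·R3.
R4 ← R4 / (-2732/35).
R1 ← R1 + 661/105·R4.
R2 ← R2 − 104/15·R4.
R3 ← R3 + 53/21·R4.
Reading off the reduced rows gives x1 = 3, x2 = -2, x3 = -1, x4 = 1.

x1 = 3, x2 = -2, x3 = -1, x4 = 1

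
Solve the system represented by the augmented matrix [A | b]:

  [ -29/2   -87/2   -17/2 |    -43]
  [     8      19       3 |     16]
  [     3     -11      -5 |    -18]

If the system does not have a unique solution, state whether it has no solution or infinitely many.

Row-reduce:
R1 ← R1 / (-29/2).
R2 ← R2 − 8·R1.
R3 ← R3 − 3·R1.
R2 ← R2 / (-5).
R1 ← R1 − 3·R2.
R3 ← R3 + 20·R2.
Row 3 reduces to 0 = 4, a contradiction. The system is inconsistent.

no solution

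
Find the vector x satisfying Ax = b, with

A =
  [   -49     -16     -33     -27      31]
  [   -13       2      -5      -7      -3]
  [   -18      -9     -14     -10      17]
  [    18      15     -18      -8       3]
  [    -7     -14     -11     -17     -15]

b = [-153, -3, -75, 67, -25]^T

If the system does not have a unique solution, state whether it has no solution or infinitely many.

infinitely many solutions

Row-reduce:
R1 ← R1 / (-49).
R2 ← R2 + 13·R1.
R3 ← R3 + 18·R1.
R4 ← R4 − 18·R1.
R5 ← R5 + 7·R1.
R2 ← R2 / (306/49).
R1 ← R1 − 16/49·R2.
R3 ← R3 + 153/49·R2.
R4 ← R4 − 447/49·R2.
R5 ← R5 + 82/7·R2.
Swap R3 and R4.
R3 ← R3 / (-1816/51).
R1 ← R1 − 73/153·R3.
R2 ← R2 − 92/153·R3.
R5 ← R5 − 116/153·R3.
Swap R4 and R5.
R4 ← R4 / (-9005/681).
R1 ← R1 − 815/2724·R4.
R2 ← R2 + 191/681·R4.
R3 ← R3 − 463/908·R4.
Rank is 4 with 5 unknowns, leaving x_5 free.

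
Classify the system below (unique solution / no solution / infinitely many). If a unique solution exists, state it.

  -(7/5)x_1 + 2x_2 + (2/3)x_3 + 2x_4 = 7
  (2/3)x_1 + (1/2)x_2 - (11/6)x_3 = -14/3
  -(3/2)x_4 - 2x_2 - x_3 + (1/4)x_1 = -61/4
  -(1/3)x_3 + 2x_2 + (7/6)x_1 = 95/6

Row-reduce the augmented matrix:
R1 ← R1 / (-7/5).
R2 ← R2 − 2/3·R1.
R3 ← R3 − 1/4·R1.
R4 ← R4 − 7/6·R1.
R2 ← R2 / (61/42).
R1 ← R1 + 10/7·R2.
R3 ← R3 + 23/14·R2.
R4 ← R4 − 11/3·R2.
R3 ← R3 / (-475/183).
R1 ← R1 + 120/61·R3.
R2 ← R2 + 191/183·R3.
R4 ← R4 − 247/61·R3.
R4 ← R4 / (-21/25).
R1 ← R1 + 42/95·R4.
R2 ← R2 − 324/475·R4.
R3 ← R3 − 12/475·R4.
Reading off the reduced rows gives x_1 = 5, x_2 = 6, x_3 = 6, x_4 = -1.

x_1 = 5, x_2 = 6, x_3 = 6, x_4 = -1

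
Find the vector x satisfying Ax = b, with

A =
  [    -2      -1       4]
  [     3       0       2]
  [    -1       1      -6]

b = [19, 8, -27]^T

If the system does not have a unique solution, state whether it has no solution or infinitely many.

Row-reduce:
R1 ← R1 / (-2).
R2 ← R2 − 3·R1.
R3 ← R3 + 1·R1.
R2 ← R2 / (-3/2).
R1 ← R1 − 1/2·R2.
R3 ← R3 − 3/2·R2.
Rank is 2 with 3 unknowns, leaving x_3 free.

infinitely many solutions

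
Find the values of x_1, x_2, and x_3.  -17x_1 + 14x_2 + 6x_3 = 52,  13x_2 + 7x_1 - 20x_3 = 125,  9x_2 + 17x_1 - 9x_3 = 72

x_1 = 0, x_2 = 5, x_3 = -3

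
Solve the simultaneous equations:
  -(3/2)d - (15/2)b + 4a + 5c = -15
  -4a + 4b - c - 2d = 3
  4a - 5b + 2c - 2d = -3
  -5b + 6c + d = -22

no solution

Row-reduce:
R1 ← R1 / (4).
R2 ← R2 + 4·R1.
R3 ← R3 − 4·R1.
R2 ← R2 / (-7/2).
R1 ← R1 + 15/8·R2.
R3 ← R3 − 5/2·R2.
R4 ← R4 + 5·R2.
R3 ← R3 / (-1/7).
R1 ← R1 + 25/28·R3.
R2 ← R2 + 8/7·R3.
R4 ← R4 − 2/7·R3.
Row 4 reduces to 0 = 2, a contradiction. The system is inconsistent.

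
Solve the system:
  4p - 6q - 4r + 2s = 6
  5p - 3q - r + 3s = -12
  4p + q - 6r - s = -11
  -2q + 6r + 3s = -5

Row-reduce the augmented matrix:
R1 ← R1 / (4).
R2 ← R2 − 5·R1.
R3 ← R3 − 4·R1.
R2 ← R2 / (9/2).
R1 ← R1 + 3/2·R2.
R3 ← R3 − 7·R2.
R4 ← R4 + 2·R2.
R3 ← R3 / (-74/9).
R1 ← R1 − 1/3·R3.
R2 ← R2 − 8/9·R3.
R4 ← R4 − 70/9·R3.
R4 ← R4 / (-13/37).
R1 ← R1 − 19/37·R4.
R2 ← R2 + 11/37·R4.
R3 ← R3 − 17/37·R4.
Reading off the reduced rows gives p = -6, q = -2, r = -3, s = 3.

p = -6, q = -2, r = -3, s = 3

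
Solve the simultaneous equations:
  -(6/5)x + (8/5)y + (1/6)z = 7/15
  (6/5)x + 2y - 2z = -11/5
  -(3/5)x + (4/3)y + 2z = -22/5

x = -8/3, y = -3/2, z = -2

Row-reduce the augmented matrix:
R1 ← R1 / (-6/5).
R2 ← R2 − 6/5·R1.
R3 ← R3 + 3/5·R1.
R2 ← R2 / (18/5).
R1 ← R1 + 4/3·R2.
R3 ← R3 − 8/15·R2.
R3 ← R3 / (709/324).
R1 ← R1 + 265/324·R3.
R2 ← R2 + 55/108·R3.
Reading off the reduced rows gives x = -8/3, y = -3/2, z = -2.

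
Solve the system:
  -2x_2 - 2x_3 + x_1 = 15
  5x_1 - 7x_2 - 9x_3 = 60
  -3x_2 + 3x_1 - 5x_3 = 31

Row-reduce:
R2 ← R2 − 5·R1.
R3 ← R3 − 3·R1.
R2 ← R2 / (3).
R1 ← R1 + 2·R2.
R3 ← R3 − 3·R2.
Row 3 reduces to 0 = 1, a contradiction. The system is inconsistent.

no solution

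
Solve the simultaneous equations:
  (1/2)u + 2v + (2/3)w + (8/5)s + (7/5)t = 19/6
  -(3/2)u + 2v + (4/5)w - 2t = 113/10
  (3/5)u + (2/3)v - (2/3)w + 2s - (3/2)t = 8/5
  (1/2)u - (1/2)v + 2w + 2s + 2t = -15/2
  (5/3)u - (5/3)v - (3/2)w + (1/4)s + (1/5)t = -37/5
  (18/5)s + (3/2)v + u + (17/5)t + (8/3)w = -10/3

no solution

Row-reduce:
R1 ← R1 / (1/2).
R2 ← R2 + 3/2·R1.
R3 ← R3 − 3/5·R1.
R4 ← R4 − 1/2·R1.
R5 ← R5 − 5/3·R1.
R6 ← R6 − 1·R1.
R2 ← R2 / (8).
R1 ← R1 − 4·R2.
R3 ← R3 + 26/15·R2.
R4 ← R4 + 5/2·R2.
R5 ← R5 + 25/3·R2.
R6 ← R6 + 5/2·R2.
R3 ← R3 / (-43/50).
R1 ← R1 + 1/15·R3.
R2 ← R2 − 7/20·R3.
R4 ← R4 − 53/24·R3.
R5 ← R5 + 29/36·R3.
R6 ← R6 − 53/24·R3.
R4 ← R4 / (6161/1290).
R1 ← R1 − 92/129·R4.
R2 ← R2 − 227/215·R4.
R3 ← R3 + 56/43·R4.
R5 ← R5 + 1753/1548·R4.
R6 ← R6 − 6161/1290·R4.
R5 ← R5 / (-4362611/4435920).
R1 ← R1 − 50900/18483·R5.
R2 ← R2 − 2617/6161·R5.
R3 ← R3 − 19735/12322·R5.
R4 ← R4 + 87527/73932·R5.
Row 6 reduces to 0 = 1, a contradiction. The system is inconsistent.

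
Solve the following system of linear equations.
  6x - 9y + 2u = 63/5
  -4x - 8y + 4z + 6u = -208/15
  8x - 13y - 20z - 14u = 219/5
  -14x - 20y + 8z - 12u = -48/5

Row-reduce the augmented matrix:
R1 ← R1 / (6).
R2 ← R2 + 4·R1.
R3 ← R3 − 8·R1.
R4 ← R4 + 14·R1.
R2 ← R2 / (-14).
R1 ← R1 + 3/2·R2.
R3 ← R3 + 1·R2.
R4 ← R4 + 41·R2.
R3 ← R3 / (-142/7).
R1 ← R1 + 3/7·R3.
R2 ← R2 + 2/7·R3.
R4 ← R4 + 26/7·R3.
R4 ← R4 / (-1822/71).
R1 ← R1 + 19/213·R4.
R2 ← R2 + 20/71·R4.
R3 ← R3 − 361/426·R4.
Reading off the reduced rows gives x = 2, y = -1/3, z = -1/3, u = -6/5.

x = 2, y = -1/3, z = -1/3, u = -6/5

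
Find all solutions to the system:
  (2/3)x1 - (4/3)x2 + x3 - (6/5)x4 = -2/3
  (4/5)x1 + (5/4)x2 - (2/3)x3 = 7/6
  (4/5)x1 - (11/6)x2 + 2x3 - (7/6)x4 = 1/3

Row-reduce:
R1 ← R1 / (2/3).
R2 ← R2 − 4/5·R1.
R3 ← R3 − 4/5·R1.
R2 ← R2 / (57/20).
R1 ← R1 + 2·R2.
R3 ← R3 + 7/30·R2.
R3 ← R3 / (332/513).
R1 ← R1 − 65/342·R3.
R2 ← R2 + 112/171·R3.
Rank is 3 with 4 unknowns, leaving x4 free.

infinitely many solutions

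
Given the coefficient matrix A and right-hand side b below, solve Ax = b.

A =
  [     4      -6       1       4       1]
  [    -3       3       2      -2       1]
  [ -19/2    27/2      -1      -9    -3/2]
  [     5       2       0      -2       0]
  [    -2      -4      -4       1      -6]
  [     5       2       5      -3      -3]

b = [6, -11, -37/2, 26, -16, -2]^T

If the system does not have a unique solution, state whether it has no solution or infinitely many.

no solution

Row-reduce:
R1 ← R1 / (4).
R2 ← R2 + 3·R1.
R3 ← R3 + 19/2·R1.
R4 ← R4 − 5·R1.
R5 ← R5 + 2·R1.
R6 ← R6 − 5·R1.
R2 ← R2 / (-3/2).
R1 ← R1 + 3/2·R2.
R3 ← R3 + 3/4·R2.
R4 ← R4 − 19/2·R2.
R5 ← R5 + 7·R2.
R6 ← R6 − 19/2·R2.
Swap R3 and R4.
R3 ← R3 / (97/6).
R1 ← R1 + 5/2·R3.
R2 ← R2 + 11/6·R3.
R5 ← R5 + 49/3·R3.
R6 ← R6 − 127/6·R3.
Swap R4 and R5.
R4 ← R4 / (-227/97).
R1 ← R1 + 10/97·R4.
R2 ← R2 + 72/97·R4.
R3 ← R3 + 4/97·R4.
R6 ← R6 + 77/97·R4.
Swap R5 and R6.
R5 ← R5 / (-1084/227).
R1 ← R1 − 42/227·R5.
R2 ← R2 − 257/227·R5.
R3 ← R3 − 153/227·R5.
R4 ← R4 − 362/227·R5.
Row 6 reduces to 0 = -1, a contradiction. The system is inconsistent.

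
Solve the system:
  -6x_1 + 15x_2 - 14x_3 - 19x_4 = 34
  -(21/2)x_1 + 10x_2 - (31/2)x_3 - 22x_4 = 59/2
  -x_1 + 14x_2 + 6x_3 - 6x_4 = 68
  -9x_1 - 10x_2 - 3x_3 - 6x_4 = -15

no solution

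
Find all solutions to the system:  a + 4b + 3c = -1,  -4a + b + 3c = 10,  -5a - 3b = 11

infinitely many solutions

Row-reduce:
R2 ← R2 + 4·R1.
R3 ← R3 + 5·R1.
R2 ← R2 / (17).
R1 ← R1 − 4·R2.
R3 ← R3 − 17·R2.
Rank is 2 with 3 unknowns, leaving c free.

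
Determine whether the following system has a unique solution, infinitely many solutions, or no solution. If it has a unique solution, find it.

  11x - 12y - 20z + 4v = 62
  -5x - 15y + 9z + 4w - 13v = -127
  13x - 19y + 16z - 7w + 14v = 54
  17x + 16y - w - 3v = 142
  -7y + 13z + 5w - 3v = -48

x = 6, y = 3, z = -1, w = -1, v = 3

Row-reduce the augmented matrix:
R1 ← R1 / (11).
R2 ← R2 + 5·R1.
R3 ← R3 − 13·R1.
R4 ← R4 − 17·R1.
R2 ← R2 / (-225/11).
R1 ← R1 + 12/11·R2.
R3 ← R3 + 53/11·R2.
R4 ← R4 − 380/11·R2.
R5 ← R5 + 7·R2.
R3 ← R3 / (8923/225).
R1 ← R1 + 136/75·R3.
R2 ← R2 − 1/225·R3.
R4 ← R4 − 1384/45·R3.
R5 ← R5 − 2932/225·R3.
R4 ← R4 / (106317/8923).
R1 ← R1 + 5144/8923·R4.
R2 ← R2 + 1737/8923·R4.
R3 ← R3 + 1787/8923·R4.
R5 ← R5 − 55687/8923·R4.
R5 ← R5 / (1749091/106317).
R1 ← R1 + 31928/106317·R5.
R2 ← R2 + 757/11813·R5.
R3 ← R3 + 34736/106317·R5.
R4 ← R4 + 332833/106317·R5.
Reading off the reduced rows gives x = 6, y = 3, z = -1, w = -1, v = 3.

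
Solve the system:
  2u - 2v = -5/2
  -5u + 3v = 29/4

Row-reduce the augmented matrix:
R1 ← R1 / (2).
R2 ← R2 + 5·R1.
R2 ← R2 / (-2).
R1 ← R1 + 1·R2.
Reading off the reduced rows gives u = -7/4, v = -1/2.

u = -7/4, v = -1/2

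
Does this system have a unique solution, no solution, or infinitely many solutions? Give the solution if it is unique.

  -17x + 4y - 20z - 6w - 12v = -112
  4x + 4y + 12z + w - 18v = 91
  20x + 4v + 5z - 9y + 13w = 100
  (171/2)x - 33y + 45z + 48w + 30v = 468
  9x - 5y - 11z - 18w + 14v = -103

infinitely many solutions

Row-reduce:
R1 ← R1 / (-17).
R2 ← R2 − 4·R1.
R3 ← R3 − 20·R1.
R4 ← R4 − 171/2·R1.
R5 ← R5 − 9·R1.
R2 ← R2 / (84/17).
R1 ← R1 + 4/17·R2.
R3 ← R3 + 73/17·R2.
R4 ← R4 + 219/17·R2.
R5 ← R5 + 49/17·R2.
R3 ← R3 / (-256/21).
R1 ← R1 − 32/21·R3.
R2 ← R2 − 31/21·R3.
R4 ← R4 + 256/7·R3.
R5 ← R5 + 52/3·R3.
Swap R4 and R5.
R4 ← R4 / (-7515/256).
R1 ← R1 − 33/32·R4.
R2 ← R2 − 607/1024·R4.
R3 ← R3 + 469/1024·R4.
Rank is 4 with 5 unknowns, leaving v free.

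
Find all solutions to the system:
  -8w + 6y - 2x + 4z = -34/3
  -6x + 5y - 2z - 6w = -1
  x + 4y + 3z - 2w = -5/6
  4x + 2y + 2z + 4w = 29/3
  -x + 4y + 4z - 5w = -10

Row-reduce the augmented matrix:
R1 ← R1 / (-2).
R2 ← R2 + 6·R1.
R3 ← R3 − 1·R1.
R4 ← R4 − 4·R1.
R5 ← R5 + 1·R1.
R2 ← R2 / (-13).
R1 ← R1 + 3·R2.
R3 ← R3 − 7·R2.
R4 ← R4 − 14·R2.
R5 ← R5 − 1·R2.
R3 ← R3 / (-33/13).
R1 ← R1 − 16/13·R3.
R2 ← R2 − 14/13·R3.
R4 ← R4 + 66/13·R3.
R5 ← R5 − 12/13·R3.
Swap R4 and R5.
R4 ← R4 / (19/11).
R1 ← R1 − 18/11·R4.
R2 ← R2 − 2/11·R4.
R3 ← R3 + 16/11·R4.
R5 reduces to 0 = 0, so the extra equation is consistent.
Reading off the reduced rows gives x = 4/3, y = 2, z = -5/2, w = 4/3.

x = 4/3, y = 2, z = -5/2, w = 4/3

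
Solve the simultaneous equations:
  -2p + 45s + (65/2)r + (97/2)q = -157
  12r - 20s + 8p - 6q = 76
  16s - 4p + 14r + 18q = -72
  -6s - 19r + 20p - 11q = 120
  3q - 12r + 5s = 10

no solution

Row-reduce:
R1 ← R1 / (-2).
R2 ← R2 − 8·R1.
R3 ← R3 + 4·R1.
R4 ← R4 − 20·R1.
R2 ← R2 / (188).
R1 ← R1 + 97/4·R2.
R3 ← R3 + 79·R2.
R4 ← R4 − 474·R2.
R5 ← R5 − 3·R2.
R3 ← R3 / (815/94).
R1 ← R1 − 777/376·R3.
R2 ← R2 − 71/94·R3.
R4 ← R4 + 2445/47·R3.
R5 ← R5 + 1341/94·R3.
Swap R4 and R5.
R4 ← R4 / (-7079/815).
R1 ← R1 + 203/815·R4.
R2 ← R2 − 1174/815·R4.
R3 ← R3 + 636/815·R4.
Row 5 reduces to 0 = 2, a contradiction. The system is inconsistent.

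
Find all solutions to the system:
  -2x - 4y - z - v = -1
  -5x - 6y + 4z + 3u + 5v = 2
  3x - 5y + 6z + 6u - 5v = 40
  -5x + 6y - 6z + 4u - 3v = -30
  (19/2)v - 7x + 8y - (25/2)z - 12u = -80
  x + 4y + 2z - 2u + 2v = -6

no solution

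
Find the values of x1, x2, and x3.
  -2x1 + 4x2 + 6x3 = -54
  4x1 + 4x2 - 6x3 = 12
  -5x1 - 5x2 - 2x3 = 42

x1 = -1, x2 = -5, x3 = -6

Row-reduce the augmented matrix:
R1 ← R1 / (-2).
R2 ← R2 − 4·R1.
R3 ← R3 + 5·R1.
R2 ← R2 / (12).
R1 ← R1 + 2·R2.
R3 ← R3 + 15·R2.
R3 ← R3 / (-19/2).
R1 ← R1 + 2·R3.
R2 ← R2 − 1/2·R3.
Reading off the reduced rows gives x1 = -1, x2 = -5, x3 = -6.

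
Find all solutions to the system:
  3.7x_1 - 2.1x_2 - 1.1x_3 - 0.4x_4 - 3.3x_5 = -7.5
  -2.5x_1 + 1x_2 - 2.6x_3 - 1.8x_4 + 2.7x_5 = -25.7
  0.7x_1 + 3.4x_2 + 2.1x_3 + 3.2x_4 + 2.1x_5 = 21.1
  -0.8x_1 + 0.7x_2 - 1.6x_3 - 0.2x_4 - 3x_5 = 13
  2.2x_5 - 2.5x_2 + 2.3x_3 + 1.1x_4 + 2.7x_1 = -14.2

Row-reduce the augmented matrix:
R1 ← R1 / (37/10).
R2 ← R2 + 5/2·R1.
R3 ← R3 − 7/10·R1.
R4 ← R4 + 4/5·R1.
R5 ← R5 − 27/10·R1.
R2 ← R2 / (-31/74).
R1 ← R1 + 21/37·R2.
R3 ← R3 − 281/74·R2.
R4 ← R4 − 91/370·R2.
R5 ← R5 + 179/185·R2.
R3 ← R3 / (-8679/310).
R1 ← R1 − 656/155·R3.
R2 ← R2 − 1237/155·R3.
R4 ← R4 + 5891/1550·R3.
R5 ← R5 − 8389/775·R3.
R4 ← R4 / (26077/43395).
R1 ← R1 − 3082/8679·R4.
R2 ← R2 − 4568/8679·R4.
R3 ← R3 − 4802/8679·R4.
R5 ← R5 − 16009/86790·R4.
R5 ← R5 / (4934863/651925).
R1 ← R1 − 276291/130385·R5.
R2 ← R2 − 614196/130385·R5.
R3 ← R3 − 493992/130385·R5.
R4 ← R4 + 951639/130385·R5.
Reading off the reduced rows gives x_1 = -3, x_2 = 4, x_3 = 6, x_4 = 3, x_5 = -6.

x_1 = -3, x_2 = 4, x_3 = 6, x_4 = 3, x_5 = -6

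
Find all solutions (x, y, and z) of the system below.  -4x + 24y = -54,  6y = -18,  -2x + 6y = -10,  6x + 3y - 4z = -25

no solution

Row-reduce:
R1 ← R1 / (-4).
R3 ← R3 + 2·R1.
R4 ← R4 − 6·R1.
R2 ← R2 / (6).
R1 ← R1 + 6·R2.
R3 ← R3 + 6·R2.
R4 ← R4 − 39·R2.
Swap R3 and R4.
R3 ← R3 / (-4).
Row 4 reduces to 0 = -1, a contradiction. The system is inconsistent.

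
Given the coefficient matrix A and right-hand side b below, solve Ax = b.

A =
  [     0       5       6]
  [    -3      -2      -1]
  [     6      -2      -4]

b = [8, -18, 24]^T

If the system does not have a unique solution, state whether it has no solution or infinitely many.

x_1 = 4, x_2 = 4, x_3 = -2

Row-reduce the augmented matrix:
Swap R1 and R2.
R1 ← R1 / (-3).
R3 ← R3 − 6·R1.
R2 ← R2 / (5).
R1 ← R1 − 2/3·R2.
R3 ← R3 + 6·R2.
R3 ← R3 / (6/5).
R1 ← R1 + 7/15·R3.
R2 ← R2 − 6/5·R3.
Reading off the reduced rows gives x_1 = 4, x_2 = 4, x_3 = -2.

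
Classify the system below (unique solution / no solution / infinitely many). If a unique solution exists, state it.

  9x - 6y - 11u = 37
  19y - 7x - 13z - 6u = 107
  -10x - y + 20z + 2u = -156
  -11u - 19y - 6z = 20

Row-reduce the augmented matrix:
R1 ← R1 / (9).
R2 ← R2 + 7·R1.
R3 ← R3 + 10·R1.
R2 ← R2 / (43/3).
R1 ← R1 + 2/3·R2.
R3 ← R3 + 23/3·R2.
R4 ← R4 + 19·R2.
R3 ← R3 / (561/43).
R1 ← R1 + 26/43·R3.
R2 ← R2 + 39/43·R3.
R4 ← R4 + 999/43·R3.
R4 ← R4 / (-34985/561).
R1 ← R1 + 4601/1683·R4.
R2 ← R2 + 424/187·R4.
R3 ← R3 + 2323/1683·R4.
Reading off the reduced rows gives x = 3, y = 2, z = -6, u = -2.

x = 3, y = 2, z = -6, u = -2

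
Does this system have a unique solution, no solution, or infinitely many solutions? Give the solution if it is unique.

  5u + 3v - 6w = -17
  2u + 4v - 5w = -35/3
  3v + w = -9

u = -3, v = -8/3, w = -1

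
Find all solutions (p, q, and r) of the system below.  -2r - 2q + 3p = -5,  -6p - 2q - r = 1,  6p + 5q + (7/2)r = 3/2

no solution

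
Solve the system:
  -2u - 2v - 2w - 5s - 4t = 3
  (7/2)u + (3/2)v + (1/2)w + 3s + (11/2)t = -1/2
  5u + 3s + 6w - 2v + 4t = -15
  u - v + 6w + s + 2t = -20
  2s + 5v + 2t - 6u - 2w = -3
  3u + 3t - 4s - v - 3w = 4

no solution

Row-reduce:
R1 ← R1 / (-2).
R2 ← R2 − 7/2·R1.
R3 ← R3 − 5·R1.
R4 ← R4 − 1·R1.
R5 ← R5 + 6·R1.
R6 ← R6 − 3·R1.
R2 ← R2 / (-2).
R1 ← R1 − 1·R2.
R3 ← R3 + 7·R2.
R4 ← R4 + 2·R2.
R5 ← R5 − 11·R2.
R6 ← R6 + 4·R2.
R3 ← R3 / (23/2).
R1 ← R1 + 1/2·R3.
R2 ← R2 − 3/2·R3.
R4 ← R4 − 8·R3.
R5 ← R5 + 25/2·R3.
R4 ← R4 / (-289/92).
R1 ← R1 − 2/23·R4.
R2 ← R2 − 137/92·R4.
R3 ← R3 − 85/92·R4.
R5 ← R5 + 283/92·R4.
R5 ← R5 / (854/289).
R1 ← R1 − 368/289·R5.
R2 ← R2 − 522/289·R5.
R3 ← R3 − 9/17·R5.
R4 ← R4 + 186/289·R5.
Row 6 reduces to 0 = -1, a contradiction. The system is inconsistent.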